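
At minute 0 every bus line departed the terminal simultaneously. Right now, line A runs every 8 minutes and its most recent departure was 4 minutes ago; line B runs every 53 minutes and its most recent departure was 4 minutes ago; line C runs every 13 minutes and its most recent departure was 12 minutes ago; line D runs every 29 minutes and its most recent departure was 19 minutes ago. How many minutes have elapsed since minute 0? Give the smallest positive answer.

72084

The moduli are pairwise coprime; N = 8·53·13·29 = 159848.
N/8 = 19981; 19981 ≡ 5 (mod 8); 5·5 ≡ 1, so inverse 5.
N/53 = 3016; 3016 ≡ 48 (mod 53); 48·21 ≡ 1, so inverse 21.
N/13 = 12296; 12296 ≡ 11 (mod 13); 11·6 ≡ 1, so inverse 6.
N/29 = 5512; 5512 ≡ 2 (mod 29); 2·15 ≡ 1, so inverse 15.
t ≡ 4·19981·5 + 4·3016·21 + 12·12296·6 + 19·5512·15 = 3109196.
3109196 mod 159848 = 72084.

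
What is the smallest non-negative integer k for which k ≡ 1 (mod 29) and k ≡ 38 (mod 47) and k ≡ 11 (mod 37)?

45299

From k ≡ 1 (mod 29) write k = 1 + 29t. Substituting into k ≡ 38 (mod 47) gives 29t ≡ 37 (mod 47), and since 29⁻¹ ≡ 13 (mod 47), t ≡ 11. Hence k ≡ 1 + 29·11 = 320 (mod 1363).
From k ≡ 320 (mod 1363) write k = 320 + 1363t. Substituting into k ≡ 11 (mod 37) gives 1363t ≡ 24 (mod 37), and since 31⁻¹ ≡ 6 (mod 37), t ≡ 33. Hence k ≡ 320 + 1363·33 = 45299 (mod 50431).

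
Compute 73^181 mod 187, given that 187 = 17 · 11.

Mod 17: 73 ≡ 5; by Fermat, exponent reduces to 181 mod 16 = 5; 5^5 ≡ 14 (mod 17).
Mod 11: 73 ≡ 7; by Fermat, exponent reduces to 181 mod 10 = 1; 7^1 ≡ 7 (mod 11).
Combine by CRT: x ≡ 14 (mod 17), x ≡ 7 (mod 11) ⇒ x ≡ 150 (mod 187).

150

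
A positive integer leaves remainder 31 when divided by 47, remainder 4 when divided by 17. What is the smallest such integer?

548

From k ≡ 31 (mod 47) write k = 31 + 47t. Substituting into k ≡ 4 (mod 17) gives 47t ≡ 7 (mod 17), and since 13⁻¹ ≡ 4 (mod 17), t ≡ 11. Hence k ≡ 31 + 47·11 = 548 (mod 799).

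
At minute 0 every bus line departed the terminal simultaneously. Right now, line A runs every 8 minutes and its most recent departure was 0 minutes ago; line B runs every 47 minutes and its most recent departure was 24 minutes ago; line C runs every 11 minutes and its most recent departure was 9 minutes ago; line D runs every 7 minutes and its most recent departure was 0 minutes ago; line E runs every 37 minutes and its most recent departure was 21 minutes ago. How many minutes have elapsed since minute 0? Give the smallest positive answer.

549360

The moduli are pairwise coprime; N = 8·47·11·7·37 = 1071224.
N/8 = 133903; 133903 ≡ 7 (mod 8); 7·7 ≡ 1, so inverse 7.
N/47 = 22792; 22792 ≡ 44 (mod 47); 44·31 ≡ 1, so inverse 31.
N/11 = 97384; 97384 ≡ 1 (mod 11), inverse 1.
N/7 = 153032; 153032 ≡ 5 (mod 7); 5·3 ≡ 1, so inverse 3.
N/37 = 28952; 28952 ≡ 18 (mod 37); 18·35 ≡ 1, so inverse 35.
t ≡ 0·133903·7 + 24·22792·31 + 9·97384·1 + 0·153032·3 + 21·28952·35 = 39113424.
39113424 mod 1071224 = 549360.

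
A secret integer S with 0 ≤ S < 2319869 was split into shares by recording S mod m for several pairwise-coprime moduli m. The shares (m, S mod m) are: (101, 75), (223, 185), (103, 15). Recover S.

Combine the congruences pairwise.
From S ≡ 75 (mod 101) write S = 75 + 101t. Substituting into S ≡ 185 (mod 223) gives 101t ≡ 110 (mod 223), and since 101⁻¹ ≡ 53 (mod 223), t ≡ 32. Hence S ≡ 75 + 101·32 = 3307 (mod 22523).
From S ≡ 3307 (mod 22523) write S = 3307 + 22523t. Substituting into S ≡ 15 (mod 103) gives 22523t ≡ 4 (mod 103), and since 69⁻¹ ≡ 3 (mod 103), t ≡ 12. Hence S ≡ 3307 + 22523·12 = 273583 (mod 2319869).

273583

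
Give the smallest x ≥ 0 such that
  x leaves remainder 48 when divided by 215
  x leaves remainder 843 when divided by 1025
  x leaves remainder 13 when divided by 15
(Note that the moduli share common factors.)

92068

Combine the congruences pairwise.
gcd(215, 1025) = 5 and 5 | (843 − 48), so the pair is consistent; merging gives x ≡ 3918 (mod 44075), where 44075 = lcm(215, 1025).
gcd(44075, 15) = 5 and 5 | (13 − 3918), so the pair is consistent; merging gives x ≡ 92068 (mod 132225), where 132225 = lcm(44075, 15).
The solution is unique modulo lcm(215, 1025, 15) = 132225.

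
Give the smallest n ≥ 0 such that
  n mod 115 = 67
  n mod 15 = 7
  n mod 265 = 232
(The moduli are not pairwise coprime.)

4207

Combine the congruences pairwise.
gcd(115, 15) = 5 and 5 | (7 − 67), so the pair is consistent; merging gives n ≡ 67 (mod 345), where 345 = lcm(115, 15).
gcd(345, 265) = 5 and 5 | (232 − 67), so the pair is consistent; merging gives n ≡ 4207 (mod 18285), where 18285 = lcm(345, 265).
The solution is unique modulo lcm(115, 15, 265) = 18285.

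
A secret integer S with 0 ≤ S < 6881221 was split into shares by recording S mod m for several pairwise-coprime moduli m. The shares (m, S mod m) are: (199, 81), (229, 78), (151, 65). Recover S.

The moduli are pairwise coprime; N = 199·229·151 = 6881221.
N/199 = 34579; 34579 ≡ 152 (mod 199); 152·127 ≡ 1, so inverse 127.
N/229 = 30049; 30049 ≡ 50 (mod 229); 50·142 ≡ 1, so inverse 142.
N/151 = 45571; 45571 ≡ 120 (mod 151); 120·112 ≡ 1, so inverse 112.
S ≡ 81·34579·127 + 78·30049·142 + 65·45571·112 = 1020293777.
1020293777 mod 6881221 = 1873069.

1873069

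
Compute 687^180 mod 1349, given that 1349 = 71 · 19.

20

Mod 71: 687 ≡ 48; by Fermat, exponent reduces to 180 mod 70 = 40; 48^40 ≡ 20 (mod 71).
Mod 19: 687 ≡ 3; since 18 | 180, by Fermat 3^180 ≡ 1 (mod 19).
Combine by CRT: x ≡ 20 (mod 71), x ≡ 1 (mod 19) ⇒ x ≡ 20 (mod 1349).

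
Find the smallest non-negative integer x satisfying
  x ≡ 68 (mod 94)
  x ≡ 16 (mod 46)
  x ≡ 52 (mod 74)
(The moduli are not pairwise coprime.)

gcd(94, 46) = 2 and 2 | (16 − 68), so the pair is consistent; merging gives x ≡ 1948 (mod 2162), where 2162 = lcm(94, 46).
gcd(2162, 74) = 2 and 2 | (52 − 1948), so the pair is consistent; merging gives x ≡ 25730 (mod 79994), where 79994 = lcm(2162, 74).
The solution is unique modulo lcm(94, 46, 74) = 79994.

25730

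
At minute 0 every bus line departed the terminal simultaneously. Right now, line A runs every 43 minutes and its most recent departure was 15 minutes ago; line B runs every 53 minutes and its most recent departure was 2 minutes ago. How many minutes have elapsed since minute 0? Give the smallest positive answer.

From t ≡ 15 (mod 43) write t = 15 + 43s. Substituting into t ≡ 2 (mod 53) gives 43s ≡ 40 (mod 53), and since 43⁻¹ ≡ 37 (mod 53), s ≡ 49. Hence t ≡ 15 + 43·49 = 2122 (mod 2279).

2122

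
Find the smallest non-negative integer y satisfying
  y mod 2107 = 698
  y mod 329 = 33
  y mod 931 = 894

gcd(2107, 329) = 7 and 7 | (33 − 698), so the pair is consistent; merging gives y ≡ 89192 (mod 99029), where 99029 = lcm(2107, 329).
gcd(99029, 931) = 49 and 49 | (894 − 89192), so the pair is consistent; merging gives y ≡ 1475598 (mod 1881551), where 1881551 = lcm(99029, 931).
The solution is unique modulo lcm(2107, 329, 931) = 1881551.

1475598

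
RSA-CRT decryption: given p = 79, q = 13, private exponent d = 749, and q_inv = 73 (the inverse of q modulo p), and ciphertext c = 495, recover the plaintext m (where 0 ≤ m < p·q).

131

d_p = d mod (p−1) = 749 mod 78 = 47; d_q = d mod (q−1) = 5.
m₁ = c^(d_p) mod p: c ≡ 21 (mod 79), and 21^47 mod 79 = 52.
m₂ = c^(d_q) mod q: c ≡ 1 (mod 13), and 1^5 mod 13 = 1.
h = q_inv·(m₁ − m₂) mod p = 73·(52 − 1) mod 79 = 10.
m = m₂ + h·q = 1 + 10·13 = 131.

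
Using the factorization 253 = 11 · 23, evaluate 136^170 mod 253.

Mod 11: 136 ≡ 4; since 10 | 170, by Fermat 4^170 ≡ 1 (mod 11).
Mod 23: 136 ≡ 21; by Fermat, exponent reduces to 170 mod 22 = 16; 21^16 ≡ 9 (mod 23).
Combine by CRT: x ≡ 1 (mod 11), x ≡ 9 (mod 23) ⇒ x ≡ 78 (mod 253).

78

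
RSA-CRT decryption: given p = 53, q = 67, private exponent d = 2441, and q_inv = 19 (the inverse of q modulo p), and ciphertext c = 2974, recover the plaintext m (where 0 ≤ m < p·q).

d_p = d mod (p−1) = 2441 mod 52 = 49; d_q = d mod (q−1) = 65.
m₁ = c^(d_p) mod p: c ≡ 6 (mod 53), and 6^49 mod 53 = 40.
m₂ = c^(d_q) mod q: c ≡ 26 (mod 67), and 26^65 mod 67 = 49.
h = q_inv·(m₁ − m₂) mod p = 19·(40 − 49) mod 53 = 41.
m = m₂ + h·q = 49 + 41·67 = 2796.

2796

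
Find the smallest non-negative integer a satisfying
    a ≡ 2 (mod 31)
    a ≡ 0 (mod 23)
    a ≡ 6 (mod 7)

The moduli are pairwise coprime; N = 31·23·7 = 4991.
N/31 = 161; 161 ≡ 6 (mod 31); 6·26 ≡ 1, so inverse 26.
N/23 = 217; 217 ≡ 10 (mod 23); 10·7 ≡ 1, so inverse 7.
N/7 = 713; 713 ≡ 6 (mod 7); 6·6 ≡ 1, so inverse 6.
a ≡ 2·161·26 + 0·217·7 + 6·713·6 = 34040.
34040 mod 4991 = 4094.

4094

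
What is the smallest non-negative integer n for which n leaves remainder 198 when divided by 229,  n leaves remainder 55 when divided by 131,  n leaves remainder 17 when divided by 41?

The moduli are pairwise coprime; M = 229·131·41 = 1229959.
M/229 = 5371; 5371 ≡ 104 (mod 229); 104·218 ≡ 1, so inverse 218.
M/131 = 9389; 9389 ≡ 88 (mod 131); 88·67 ≡ 1, so inverse 67.
M/41 = 29999; 29999 ≡ 28 (mod 41); 28·22 ≡ 1, so inverse 22.
n ≡ 198·5371·218 + 55·9389·67 + 17·29999·22 = 277651935.
277651935 mod 1229959 = 911160.

911160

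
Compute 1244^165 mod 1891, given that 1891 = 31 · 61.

Mod 31: 1244 ≡ 4; by Fermat, exponent reduces to 165 mod 30 = 15; 4^15 ≡ 1 (mod 31).
Mod 61: 1244 ≡ 24; by Fermat, exponent reduces to 165 mod 60 = 45; 24^45 ≡ 50 (mod 61).
Combine by CRT: x ≡ 1 (mod 31), x ≡ 50 (mod 61) ⇒ x ≡ 1148 (mod 1891).

1148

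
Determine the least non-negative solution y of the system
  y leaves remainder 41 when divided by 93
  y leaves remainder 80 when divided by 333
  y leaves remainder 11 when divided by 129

392687

gcd(93, 333) = 3 and 3 | (80 − 41), so the pair is consistent; merging gives y ≡ 413 (mod 10323), where 10323 = lcm(93, 333).
gcd(10323, 129) = 3 and 3 | (11 − 413), so the pair is consistent; merging gives y ≡ 392687 (mod 443889), where 443889 = lcm(10323, 129).
The solution is unique modulo lcm(93, 333, 129) = 443889.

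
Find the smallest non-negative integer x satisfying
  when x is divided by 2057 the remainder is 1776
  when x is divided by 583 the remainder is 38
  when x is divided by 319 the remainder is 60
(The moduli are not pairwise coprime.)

3019395

gcd(2057, 583) = 11 and 11 | (38 − 1776), so the pair is consistent; merging gives x ≡ 75828 (mod 109021), where 109021 = lcm(2057, 583).
gcd(109021, 319) = 11 and 11 | (60 − 75828), so the pair is consistent; merging gives x ≡ 3019395 (mod 3161609), where 3161609 = lcm(109021, 319).
The solution is unique modulo lcm(2057, 583, 319) = 3161609.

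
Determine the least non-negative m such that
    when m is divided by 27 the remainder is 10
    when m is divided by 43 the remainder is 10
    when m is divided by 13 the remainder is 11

The moduli are pairwise coprime; N = 27·43·13 = 15093.
N/27 = 559; 559 ≡ 19 (mod 27); 19·10 ≡ 1, so inverse 10.
N/43 = 351; 351 ≡ 7 (mod 43); 7·37 ≡ 1, so inverse 37.
N/13 = 1161; 1161 ≡ 4 (mod 13); 4·10 ≡ 1, so inverse 10.
m ≡ 10·559·10 + 10·351·37 + 11·1161·10 = 313480.
313480 mod 15093 = 11620.

11620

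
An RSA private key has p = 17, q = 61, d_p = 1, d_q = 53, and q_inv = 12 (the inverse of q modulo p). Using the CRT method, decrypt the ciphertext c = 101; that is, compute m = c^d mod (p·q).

764

m₁ = c^(d_p) mod p: c ≡ 16 (mod 17), and 16^1 mod 17 = 16.
m₂ = c^(d_q) mod q: c ≡ 40 (mod 61), and 40^53 mod 61 = 32.
h = q_inv·(m₁ − m₂) mod p = 12·(16 − 32) mod 17 = 12.
m = m₂ + h·q = 32 + 12·61 = 764.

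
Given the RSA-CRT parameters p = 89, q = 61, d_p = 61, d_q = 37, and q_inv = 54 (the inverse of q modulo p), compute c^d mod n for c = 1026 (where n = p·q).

m₁ = c^(d_p) mod p: c ≡ 47 (mod 89), and 47^61 mod 89 = 68.
m₂ = c^(d_q) mod q: c ≡ 50 (mod 61), and 50^37 mod 61 = 50.
h = q_inv·(m₁ − m₂) mod p = 54·(68 − 50) mod 89 = 82.
m = m₂ + h·q = 50 + 82·61 = 5052.

5052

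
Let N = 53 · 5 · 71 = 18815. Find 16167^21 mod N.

13192

Mod 53: 16167 ≡ 2; 2^21 ≡ 48 (mod 53).
Mod 5: 16167 ≡ 2; by Fermat, exponent reduces to 21 mod 4 = 1; 2^1 ≡ 2 (mod 5).
Mod 71: 16167 ≡ 50; 50^21 ≡ 57 (mod 71).
Combine by CRT: x ≡ 48 (mod 53), x ≡ 2 (mod 5), x ≡ 57 (mod 71) ⇒ x ≡ 13192 (mod 18815).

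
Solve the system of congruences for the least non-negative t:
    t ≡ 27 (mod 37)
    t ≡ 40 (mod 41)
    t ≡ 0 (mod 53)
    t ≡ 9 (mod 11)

The moduli are pairwise coprime; N = 37·41·53·11 = 884411.
N/37 = 23903; 23903 ≡ 1 (mod 37), inverse 1.
N/41 = 21571; 21571 ≡ 5 (mod 41); 5·33 ≡ 1, so inverse 33.
N/53 = 16687; 16687 ≡ 45 (mod 53); 45·33 ≡ 1, so inverse 33.
N/11 = 80401; 80401 ≡ 2 (mod 11); 2·6 ≡ 1, so inverse 6.
t ≡ 27·23903·1 + 40·21571·33 + 0·16687·33 + 9·80401·6 = 33460755.
33460755 mod 884411 = 737548.

737548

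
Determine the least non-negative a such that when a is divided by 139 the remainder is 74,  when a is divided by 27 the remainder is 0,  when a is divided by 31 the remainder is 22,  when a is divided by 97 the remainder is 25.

The moduli are pairwise coprime; N = 139·27·31·97 = 11285271.
N/139 = 81189; 81189 ≡ 13 (mod 139); 13·107 ≡ 1, so inverse 107.
N/27 = 417973; 417973 ≡ 13 (mod 27); 13·25 ≡ 1, so inverse 25.
N/31 = 364041; 364041 ≡ 8 (mod 31); 8·4 ≡ 1, so inverse 4.
N/97 = 116343; 116343 ≡ 40 (mod 97); 40·17 ≡ 1, so inverse 17.
a ≡ 74·81189·107 + 0·417973·25 + 22·364041·4 + 25·116343·17 = 724335885.
724335885 mod 11285271 = 2078541.

2078541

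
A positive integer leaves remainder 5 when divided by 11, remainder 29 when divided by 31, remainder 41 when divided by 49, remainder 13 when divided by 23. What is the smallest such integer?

111908

The moduli are pairwise coprime; N = 11·31·49·23 = 384307.
N/11 = 34937; 34937 ≡ 1 (mod 11), inverse 1.
N/31 = 12397; 12397 ≡ 28 (mod 31); 28·10 ≡ 1, so inverse 10.
N/49 = 7843; 7843 ≡ 3 (mod 49); 3·33 ≡ 1, so inverse 33.
N/23 = 16709; 16709 ≡ 11 (mod 23); 11·21 ≡ 1, so inverse 21.
x ≡ 5·34937·1 + 29·12397·10 + 41·7843·33 + 13·16709·21 = 18942951.
18942951 mod 384307 = 111908.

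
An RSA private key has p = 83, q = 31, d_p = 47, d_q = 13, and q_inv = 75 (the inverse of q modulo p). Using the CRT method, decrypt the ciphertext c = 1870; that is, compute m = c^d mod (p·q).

m₁ = c^(d_p) mod p: c ≡ 44 (mod 83), and 44^47 mod 83 = 12.
m₂ = c^(d_q) mod q: c ≡ 10 (mod 31), and 10^13 mod 31 = 9.
h = q_inv·(m₁ − m₂) mod p = 75·(12 − 9) mod 83 = 59.
m = m₂ + h·q = 9 + 59·31 = 1838.

1838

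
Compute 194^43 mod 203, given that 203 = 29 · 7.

Mod 29: 194 ≡ 20; by Fermat, exponent reduces to 43 mod 28 = 15; 20^15 ≡ 20 (mod 29).
Mod 7: 194 ≡ 5; by Fermat, exponent reduces to 43 mod 6 = 1; 5^1 ≡ 5 (mod 7).
Combine by CRT: x ≡ 20 (mod 29), x ≡ 5 (mod 7) ⇒ x ≡ 194 (mod 203).

194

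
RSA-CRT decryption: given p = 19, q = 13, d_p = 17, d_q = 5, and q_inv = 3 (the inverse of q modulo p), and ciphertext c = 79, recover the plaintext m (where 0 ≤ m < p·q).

222

m₁ = c^(d_p) mod p: c ≡ 3 (mod 19), and 3^17 mod 19 = 13.
m₂ = c^(d_q) mod q: c ≡ 1 (mod 13), and 1^5 mod 13 = 1.
h = q_inv·(m₁ − m₂) mod p = 3·(13 − 1) mod 19 = 17.
m = m₂ + h·q = 1 + 17·13 = 222.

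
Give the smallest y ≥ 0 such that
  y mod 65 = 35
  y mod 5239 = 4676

gcd(65, 5239) = 13 and 13 | (4676 − 35), so the pair is consistent; merging gives y ≡ 9915 (mod 26195), where 26195 = lcm(65, 5239).
The solution is unique modulo lcm(65, 5239) = 26195.

9915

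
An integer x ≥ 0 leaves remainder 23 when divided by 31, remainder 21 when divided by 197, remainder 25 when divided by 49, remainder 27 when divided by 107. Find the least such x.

21362898

From x ≡ 23 (mod 31) write x = 23 + 31t. Substituting into x ≡ 21 (mod 197) gives 31t ≡ 195 (mod 197), and since 31⁻¹ ≡ 89 (mod 197), t ≡ 19. Hence x ≡ 23 + 31·19 = 612 (mod 6107).
From x ≡ 612 (mod 6107) write x = 612 + 6107t. Substituting into x ≡ 25 (mod 49) gives 6107t ≡ 1 (mod 49), and since 31⁻¹ ≡ 19 (mod 49), t ≡ 19. Hence x ≡ 612 + 6107·19 = 116645 (mod 299243).
From x ≡ 116645 (mod 299243) write x = 116645 + 299243t. Substituting into x ≡ 27 (mod 107) gives 299243t ≡ 12 (mod 107), and since 71⁻¹ ≡ 104 (mod 107), t ≡ 71. Hence x ≡ 116645 + 299243·71 = 21362898 (mod 32019001).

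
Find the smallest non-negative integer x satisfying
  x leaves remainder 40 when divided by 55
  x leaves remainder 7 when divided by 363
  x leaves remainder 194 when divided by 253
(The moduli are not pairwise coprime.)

34855

Combine the congruences pairwise.
gcd(55, 363) = 11 and 11 | (7 − 40), so the pair is consistent; merging gives x ≡ 370 (mod 1815), where 1815 = lcm(55, 363).
gcd(1815, 253) = 11 and 11 | (194 − 370), so the pair is consistent; merging gives x ≡ 34855 (mod 41745), where 41745 = lcm(1815, 253).
The solution is unique modulo lcm(55, 363, 253) = 41745.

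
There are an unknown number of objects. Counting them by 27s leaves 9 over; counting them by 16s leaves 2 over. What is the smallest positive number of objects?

306

Combine the congruences pairwise.
From N ≡ 9 (mod 27) write N = 9 + 27t. Substituting into N ≡ 2 (mod 16) gives 27t ≡ 9 (mod 16), and since 11⁻¹ ≡ 3 (mod 16), t ≡ 11. Hence N ≡ 9 + 27·11 = 306 (mod 432).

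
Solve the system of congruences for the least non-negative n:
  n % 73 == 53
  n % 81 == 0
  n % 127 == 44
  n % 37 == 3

From n ≡ 53 (mod 73) write n = 53 + 73t. Substituting into n ≡ 0 (mod 81) gives 73t ≡ 28 (mod 81), and since 73⁻¹ ≡ 10 (mod 81), t ≡ 37. Hence n ≡ 53 + 73·37 = 2754 (mod 5913).
From n ≡ 2754 (mod 5913) write n = 2754 + 5913t. Substituting into n ≡ 44 (mod 127) gives 5913t ≡ 84 (mod 127), and since 71⁻¹ ≡ 34 (mod 127), t ≡ 62. Hence n ≡ 2754 + 5913·62 = 369360 (mod 750951).
From n ≡ 369360 (mod 750951) write n = 369360 + 750951t. Substituting into n ≡ 3 (mod 37) gives 750951t ≡ 14 (mod 37), and since 36⁻¹ ≡ 36 (mod 37), t ≡ 23. Hence n ≡ 369360 + 750951·23 = 17641233 (mod 27785187).

17641233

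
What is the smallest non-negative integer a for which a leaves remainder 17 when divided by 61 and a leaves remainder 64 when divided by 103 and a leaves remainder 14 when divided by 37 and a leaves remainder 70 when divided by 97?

14367225

From a ≡ 17 (mod 61) write a = 17 + 61t. Substituting into a ≡ 64 (mod 103) gives 61t ≡ 47 (mod 103), and since 61⁻¹ ≡ 76 (mod 103), t ≡ 70. Hence a ≡ 17 + 61·70 = 4287 (mod 6283).
From a ≡ 4287 (mod 6283) write a = 4287 + 6283t. Substituting into a ≡ 14 (mod 37) gives 6283t ≡ 19 (mod 37), and since 30⁻¹ ≡ 21 (mod 37), t ≡ 29. Hence a ≡ 4287 + 6283·29 = 186494 (mod 232471).
From a ≡ 186494 (mod 232471) write a = 186494 + 232471t. Substituting into a ≡ 70 (mod 97) gives 232471t ≡ 10 (mod 97), and since 59⁻¹ ≡ 74 (mod 97), t ≡ 61. Hence a ≡ 186494 + 232471·61 = 14367225 (mod 22549687).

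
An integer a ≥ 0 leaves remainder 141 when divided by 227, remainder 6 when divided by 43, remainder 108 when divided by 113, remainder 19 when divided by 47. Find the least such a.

The moduli are pairwise coprime; N = 227·43·113·47 = 51840671.
N/227 = 228373; 228373 ≡ 11 (mod 227); 11·62 ≡ 1, so inverse 62.
N/43 = 1205597; 1205597 ≡ 6 (mod 43); 6·36 ≡ 1, so inverse 36.
N/113 = 458767; 458767 ≡ 100 (mod 113); 100·26 ≡ 1, so inverse 26.
N/47 = 1102993; 1102993 ≡ 44 (mod 47); 44·31 ≡ 1, so inverse 31.
a ≡ 141·228373·62 + 6·1205597·36 + 108·458767·26 + 19·1102993·31 = 4194726331.
4194726331 mod 51840671 = 47472651.

47472651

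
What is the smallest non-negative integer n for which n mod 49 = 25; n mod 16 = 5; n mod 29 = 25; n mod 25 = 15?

From n ≡ 25 (mod 49) write n = 25 + 49t. Substituting into n ≡ 5 (mod 16) gives 49t ≡ 12 (mod 16), and since 1⁻¹ ≡ 1 (mod 16), t ≡ 12. Hence n ≡ 25 + 49·12 = 613 (mod 784).
From n ≡ 613 (mod 784) write n = 613 + 784t. Substituting into n ≡ 25 (mod 29) gives 784t ≡ 21 (mod 29), and since 1⁻¹ ≡ 1 (mod 29), t ≡ 21. Hence n ≡ 613 + 784·21 = 17077 (mod 22736).
From n ≡ 17077 (mod 22736) write n = 17077 + 22736t. Substituting into n ≡ 15 (mod 25) gives 22736t ≡ 13 (mod 25), and since 11⁻¹ ≡ 16 (mod 25), t ≡ 8. Hence n ≡ 17077 + 22736·8 = 198965 (mod 568400).

198965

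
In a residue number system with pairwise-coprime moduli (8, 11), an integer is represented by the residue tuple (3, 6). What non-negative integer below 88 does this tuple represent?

83

From x ≡ 3 (mod 8) write x = 3 + 8t. Substituting into x ≡ 6 (mod 11) gives 8t ≡ 3 (mod 11), and since 8⁻¹ ≡ 7 (mod 11), t ≡ 10. Hence x ≡ 3 + 8·10 = 83 (mod 88).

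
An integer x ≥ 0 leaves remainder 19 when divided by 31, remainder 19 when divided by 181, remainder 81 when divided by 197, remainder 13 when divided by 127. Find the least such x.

The moduli are pairwise coprime; N = 31·181·197·127 = 140381609.
N/31 = 4528439; 4528439 ≡ 21 (mod 31); 21·3 ≡ 1, so inverse 3.
N/181 = 775589; 775589 ≡ 4 (mod 181); 4·136 ≡ 1, so inverse 136.
N/197 = 712597; 712597 ≡ 48 (mod 197); 48·78 ≡ 1, so inverse 78.
N/127 = 1105367; 1105367 ≡ 86 (mod 127); 86·96 ≡ 1, so inverse 96.
x ≡ 19·4528439·3 + 19·775589·136 + 81·712597·78 + 13·1105367·96 = 8143928861.
8143928861 mod 140381609 = 1795539.

1795539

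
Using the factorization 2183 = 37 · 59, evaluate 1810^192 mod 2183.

380

Mod 37: 1810 ≡ 34; by Fermat, exponent reduces to 192 mod 36 = 12; 34^12 ≡ 10 (mod 37).
Mod 59: 1810 ≡ 40; by Fermat, exponent reduces to 192 mod 58 = 18; 40^18 ≡ 26 (mod 59).
Combine by CRT: x ≡ 10 (mod 37), x ≡ 26 (mod 59) ⇒ x ≡ 380 (mod 2183).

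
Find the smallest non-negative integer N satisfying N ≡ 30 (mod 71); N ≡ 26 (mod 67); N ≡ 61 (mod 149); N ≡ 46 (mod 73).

15227116

The moduli are pairwise coprime; M = 71·67·149·73 = 51741889.
M/71 = 728759; 728759 ≡ 15 (mod 71); 15·19 ≡ 1, so inverse 19.
M/67 = 772267; 772267 ≡ 25 (mod 67); 25·59 ≡ 1, so inverse 59.
M/149 = 347261; 347261 ≡ 91 (mod 149); 91·131 ≡ 1, so inverse 131.
M/73 = 708793; 708793 ≡ 36 (mod 73); 36·71 ≡ 1, so inverse 71.
N ≡ 30·728759·19 + 26·772267·59 + 61·347261·131 + 46·708793·71 = 6689930797.
6689930797 mod 51741889 = 15227116.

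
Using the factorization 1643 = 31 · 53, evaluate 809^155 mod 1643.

708

Mod 31: 809 ≡ 3; by Fermat, exponent reduces to 155 mod 30 = 5; 3^5 ≡ 26 (mod 31).
Mod 53: 809 ≡ 14; by Fermat, exponent reduces to 155 mod 52 = 51; 14^51 ≡ 19 (mod 53).
Combine by CRT: x ≡ 26 (mod 31), x ≡ 19 (mod 53) ⇒ x ≡ 708 (mod 1643).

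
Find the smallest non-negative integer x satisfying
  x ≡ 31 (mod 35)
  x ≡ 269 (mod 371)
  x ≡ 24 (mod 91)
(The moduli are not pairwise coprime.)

6576

Combine the congruences pairwise.
gcd(35, 371) = 7 and 7 | (269 − 31), so the pair is consistent; merging gives x ≡ 1011 (mod 1855), where 1855 = lcm(35, 371).
gcd(1855, 91) = 7 and 7 | (24 − 1011), so the pair is consistent; merging gives x ≡ 6576 (mod 24115), where 24115 = lcm(1855, 91).
The solution is unique modulo lcm(35, 371, 91) = 24115.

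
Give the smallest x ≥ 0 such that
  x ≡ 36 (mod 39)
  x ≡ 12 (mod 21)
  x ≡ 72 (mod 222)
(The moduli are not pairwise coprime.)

gcd(39, 21) = 3 and 3 | (12 − 36), so the pair is consistent; merging gives x ≡ 75 (mod 273), where 273 = lcm(39, 21).
gcd(273, 222) = 3 and 3 | (72 − 75), so the pair is consistent; merging gives x ≡ 3624 (mod 20202), where 20202 = lcm(273, 222).
The solution is unique modulo lcm(39, 21, 222) = 20202.

3624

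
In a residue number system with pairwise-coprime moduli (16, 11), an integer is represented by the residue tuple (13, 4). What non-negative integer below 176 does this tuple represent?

Combine the congruences pairwise.
From x ≡ 13 (mod 16) write x = 13 + 16t. Substituting into x ≡ 4 (mod 11) gives 16t ≡ 2 (mod 11), and since 5⁻¹ ≡ 9 (mod 11), t ≡ 7. Hence x ≡ 13 + 16·7 = 125 (mod 176).

125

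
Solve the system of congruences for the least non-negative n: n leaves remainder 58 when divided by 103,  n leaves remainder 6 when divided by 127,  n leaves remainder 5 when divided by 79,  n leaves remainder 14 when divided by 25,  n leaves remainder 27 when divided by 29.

The moduli are pairwise coprime; M = 103·127·79·25·29 = 749214275.
M/103 = 7273925; 7273925 ≡ 65 (mod 103); 65·84 ≡ 1, so inverse 84.
M/127 = 5899325; 5899325 ≡ 48 (mod 127); 48·45 ≡ 1, so inverse 45.
M/79 = 9483725; 9483725 ≡ 12 (mod 79); 12·33 ≡ 1, so inverse 33.
M/25 = 29968571; 29968571 ≡ 21 (mod 25); 21·6 ≡ 1, so inverse 6.
M/29 = 25834975; 25834975 ≡ 6 (mod 29); 6·5 ≡ 1, so inverse 5.
n ≡ 58·7273925·84 + 6·5899325·45 + 5·9483725·33 + 14·29968571·6 + 27·25834975·5 = 44601276564.
44601276564 mod 749214275 = 397634339.

397634339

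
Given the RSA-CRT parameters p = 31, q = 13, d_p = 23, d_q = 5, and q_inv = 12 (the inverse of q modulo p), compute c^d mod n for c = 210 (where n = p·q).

331

m₁ = c^(d_p) mod p: c ≡ 24 (mod 31), and 24^23 mod 31 = 21.
m₂ = c^(d_q) mod q: c ≡ 2 (mod 13), and 2^5 mod 13 = 6.
h = q_inv·(m₁ − m₂) mod p = 12·(21 − 6) mod 31 = 25.
m = m₂ + h·q = 6 + 25·13 = 331.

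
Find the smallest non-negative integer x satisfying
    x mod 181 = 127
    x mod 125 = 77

Combine the congruences pairwise.
From x ≡ 127 (mod 181) write x = 127 + 181t. Substituting into x ≡ 77 (mod 125) gives 181t ≡ 75 (mod 125), and since 56⁻¹ ≡ 96 (mod 125), t ≡ 75. Hence x ≡ 127 + 181·75 = 13702 (mod 22625).

13702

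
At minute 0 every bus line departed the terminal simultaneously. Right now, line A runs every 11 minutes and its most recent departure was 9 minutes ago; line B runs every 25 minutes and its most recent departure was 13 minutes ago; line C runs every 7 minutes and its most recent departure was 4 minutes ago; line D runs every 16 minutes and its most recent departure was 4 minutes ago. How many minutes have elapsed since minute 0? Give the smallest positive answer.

Combine the congruences pairwise.
From t ≡ 9 (mod 11) write t = 9 + 11s. Substituting into t ≡ 13 (mod 25) gives 11s ≡ 4 (mod 25), and since 11⁻¹ ≡ 16 (mod 25), s ≡ 14. Hence t ≡ 9 + 11·14 = 163 (mod 275).
From t ≡ 163 (mod 275) write t = 163 + 275s. Substituting into t ≡ 4 (mod 7) gives 275s ≡ 2 (mod 7), and since 2⁻¹ ≡ 4 (mod 7), s ≡ 1. Hence t ≡ 163 + 275·1 = 438 (mod 1925).
From t ≡ 438 (mod 1925) write t = 438 + 1925s. Substituting into t ≡ 4 (mod 16) gives 1925s ≡ 14 (mod 16), and since 5⁻¹ ≡ 13 (mod 16), s ≡ 6. Hence t ≡ 438 + 1925·6 = 11988 (mod 30800).

11988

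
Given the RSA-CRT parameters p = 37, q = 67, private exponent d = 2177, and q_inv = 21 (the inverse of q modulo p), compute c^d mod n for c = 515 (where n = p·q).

2195

d_p = d mod (p−1) = 2177 mod 36 = 17; d_q = d mod (q−1) = 65.
m₁ = c^(d_p) mod p: c ≡ 34 (mod 37), and 34^17 mod 37 = 12.
m₂ = c^(d_q) mod q: c ≡ 46 (mod 67), and 46^65 mod 67 = 51.
h = q_inv·(m₁ − m₂) mod p = 21·(12 − 51) mod 37 = 32.
m = m₂ + h·q = 51 + 32·67 = 2195.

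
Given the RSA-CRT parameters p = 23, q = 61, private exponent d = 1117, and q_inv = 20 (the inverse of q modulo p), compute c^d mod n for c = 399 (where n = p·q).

450

d_p = d mod (p−1) = 1117 mod 22 = 17; d_q = d mod (q−1) = 37.
m₁ = c^(d_p) mod p: c ≡ 8 (mod 23), and 8^17 mod 23 = 13.
m₂ = c^(d_q) mod q: c ≡ 33 (mod 61), and 33^37 mod 61 = 23.
h = q_inv·(m₁ − m₂) mod p = 20·(13 − 23) mod 23 = 7.
m = m₂ + h·q = 23 + 7·61 = 450.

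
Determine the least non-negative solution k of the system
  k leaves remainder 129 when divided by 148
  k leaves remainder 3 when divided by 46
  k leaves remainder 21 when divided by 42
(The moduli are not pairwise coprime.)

gcd(148, 46) = 2 and 2 | (3 − 129), so the pair is consistent; merging gives k ≡ 2349 (mod 3404), where 3404 = lcm(148, 46).
gcd(3404, 42) = 2 and 2 | (21 − 2349), so the pair is consistent; merging gives k ≡ 43197 (mod 71484), where 71484 = lcm(3404, 42).
The solution is unique modulo lcm(148, 46, 42) = 71484.

43197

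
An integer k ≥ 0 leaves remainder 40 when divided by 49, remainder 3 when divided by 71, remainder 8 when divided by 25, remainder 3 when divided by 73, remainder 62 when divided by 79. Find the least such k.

285764708

From k ≡ 40 (mod 49) write k = 40 + 49t. Substituting into k ≡ 3 (mod 71) gives 49t ≡ 34 (mod 71), and since 49⁻¹ ≡ 29 (mod 71), t ≡ 63. Hence k ≡ 40 + 49·63 = 3127 (mod 3479).
From k ≡ 3127 (mod 3479) write k = 3127 + 3479t. Substituting into k ≡ 8 (mod 25) gives 3479t ≡ 6 (mod 25), and since 4⁻¹ ≡ 19 (mod 25), t ≡ 14. Hence k ≡ 3127 + 3479·14 = 51833 (mod 86975).
From k ≡ 51833 (mod 86975) write k = 51833 + 86975t. Substituting into k ≡ 3 (mod 73) gives 86975t ≡ 0 (mod 73), and since 32⁻¹ ≡ 16 (mod 73), t ≡ 0. Hence k ≡ 51833 + 86975·0 = 51833 (mod 6349175).
From k ≡ 51833 (mod 6349175) write k = 51833 + 6349175t. Substituting into k ≡ 62 (mod 79) gives 6349175t ≡ 53 (mod 79), and since 24⁻¹ ≡ 56 (mod 79), t ≡ 45. Hence k ≡ 51833 + 6349175·45 = 285764708 (mod 501584825).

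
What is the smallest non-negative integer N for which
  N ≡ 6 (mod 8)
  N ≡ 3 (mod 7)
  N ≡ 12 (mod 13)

38

The moduli are pairwise coprime; M = 8·7·13 = 728.
M/8 = 91; 91 ≡ 3 (mod 8); 3·3 ≡ 1, so inverse 3.
M/7 = 104; 104 ≡ 6 (mod 7); 6·6 ≡ 1, so inverse 6.
M/13 = 56; 56 ≡ 4 (mod 13); 4·10 ≡ 1, so inverse 10.
N ≡ 6·91·3 + 3·104·6 + 12·56·10 = 10230.
10230 mod 728 = 38.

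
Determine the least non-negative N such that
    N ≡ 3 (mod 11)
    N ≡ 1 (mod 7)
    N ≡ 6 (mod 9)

Combine the congruences pairwise.
From N ≡ 3 (mod 11) write N = 3 + 11t. Substituting into N ≡ 1 (mod 7) gives 11t ≡ 5 (mod 7), and since 4⁻¹ ≡ 2 (mod 7), t ≡ 3. Hence N ≡ 3 + 11·3 = 36 (mod 77).
From N ≡ 36 (mod 77) write N = 36 + 77t. Substituting into N ≡ 6 (mod 9) gives 77t ≡ 6 (mod 9), and since 5⁻¹ ≡ 2 (mod 9), t ≡ 3. Hence N ≡ 36 + 77·3 = 267 (mod 693).

267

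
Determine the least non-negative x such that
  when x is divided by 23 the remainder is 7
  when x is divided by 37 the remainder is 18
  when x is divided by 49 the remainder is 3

28619

The moduli are pairwise coprime; N = 23·37·49 = 41699.
N/23 = 1813; 1813 ≡ 19 (mod 23); 19·17 ≡ 1, so inverse 17.
N/37 = 1127; 1127 ≡ 17 (mod 37); 17·24 ≡ 1, so inverse 24.
N/49 = 851; 851 ≡ 18 (mod 49); 18·30 ≡ 1, so inverse 30.
x ≡ 7·1813·17 + 18·1127·24 + 3·851·30 = 779201.
779201 mod 41699 = 28619.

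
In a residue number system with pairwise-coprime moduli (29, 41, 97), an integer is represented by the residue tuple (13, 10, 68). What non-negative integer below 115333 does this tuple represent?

From x ≡ 13 (mod 29) write x = 13 + 29t. Substituting into x ≡ 10 (mod 41) gives 29t ≡ 38 (mod 41), and since 29⁻¹ ≡ 17 (mod 41), t ≡ 31. Hence x ≡ 13 + 29·31 = 912 (mod 1189).
From x ≡ 912 (mod 1189) write x = 912 + 1189t. Substituting into x ≡ 68 (mod 97) gives 1189t ≡ 29 (mod 97), and since 25⁻¹ ≡ 66 (mod 97), t ≡ 71. Hence x ≡ 912 + 1189·71 = 85331 (mod 115333).

85331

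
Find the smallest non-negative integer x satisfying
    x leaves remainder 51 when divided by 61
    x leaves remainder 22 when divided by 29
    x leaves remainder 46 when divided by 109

Combine the congruences pairwise.
From x ≡ 51 (mod 61) write x = 51 + 61t. Substituting into x ≡ 22 (mod 29) gives 61t ≡ 0 (mod 29), and since 3⁻¹ ≡ 10 (mod 29), t ≡ 0. Hence x ≡ 51 + 61·0 = 51 (mod 1769).
From x ≡ 51 (mod 1769) write x = 51 + 1769t. Substituting into x ≡ 46 (mod 109) gives 1769t ≡ 104 (mod 109), and since 25⁻¹ ≡ 48 (mod 109), t ≡ 87. Hence x ≡ 51 + 1769·87 = 153954 (mod 192821).

153954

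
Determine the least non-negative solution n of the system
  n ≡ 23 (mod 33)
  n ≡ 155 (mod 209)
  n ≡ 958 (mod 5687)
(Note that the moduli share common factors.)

302369

Combine the congruences pairwise.
gcd(33, 209) = 11 and 11 | (155 − 23), so the pair is consistent; merging gives n ≡ 155 (mod 627), where 627 = lcm(33, 209).
gcd(627, 5687) = 11 and 11 | (958 − 155), so the pair is consistent; merging gives n ≡ 302369 (mod 324159), where 324159 = lcm(627, 5687).
The solution is unique modulo lcm(33, 209, 5687) = 324159.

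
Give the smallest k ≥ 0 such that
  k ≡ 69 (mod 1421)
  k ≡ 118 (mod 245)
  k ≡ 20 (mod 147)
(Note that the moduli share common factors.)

5753

gcd(1421, 245) = 49 and 49 | (118 − 69), so the pair is consistent; merging gives k ≡ 5753 (mod 7105), where 7105 = lcm(1421, 245).
gcd(7105, 147) = 49 and 49 | (20 − 5753), so the pair is consistent; merging gives k ≡ 5753 (mod 21315), where 21315 = lcm(7105, 147).
The solution is unique modulo lcm(1421, 245, 147) = 21315.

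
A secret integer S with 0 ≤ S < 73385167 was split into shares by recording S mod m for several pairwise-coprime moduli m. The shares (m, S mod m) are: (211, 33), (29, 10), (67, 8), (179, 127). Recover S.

The moduli are pairwise coprime; N = 211·29·67·179 = 73385167.
N/211 = 347797; 347797 ≡ 69 (mod 211); 69·52 ≡ 1, so inverse 52.
N/29 = 2530523; 2530523 ≡ 12 (mod 29); 12·17 ≡ 1, so inverse 17.
N/67 = 1095301; 1095301 ≡ 52 (mod 67); 52·58 ≡ 1, so inverse 58.
N/179 = 409973; 409973 ≡ 63 (mod 179); 63·54 ≡ 1, so inverse 54.
S ≡ 33·347797·52 + 10·2530523·17 + 8·1095301·58 + 127·409973·54 = 4346823060.
4346823060 mod 73385167 = 17098207.

17098207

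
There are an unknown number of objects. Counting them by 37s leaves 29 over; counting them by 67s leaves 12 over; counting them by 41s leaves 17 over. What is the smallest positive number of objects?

The moduli are pairwise coprime; M = 37·67·41 = 101639.
M/37 = 2747; 2747 ≡ 9 (mod 37); 9·33 ≡ 1, so inverse 33.
M/67 = 1517; 1517 ≡ 43 (mod 67); 43·53 ≡ 1, so inverse 53.
M/41 = 2479; 2479 ≡ 19 (mod 41); 19·13 ≡ 1, so inverse 13.
N ≡ 29·2747·33 + 12·1517·53 + 17·2479·13 = 4141550.
4141550 mod 101639 = 75990.

75990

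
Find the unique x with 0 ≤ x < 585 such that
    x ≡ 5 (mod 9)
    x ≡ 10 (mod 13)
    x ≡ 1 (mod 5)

From x ≡ 5 (mod 9) write x = 5 + 9t. Substituting into x ≡ 10 (mod 13) gives 9t ≡ 5 (mod 13), and since 9⁻¹ ≡ 3 (mod 13), t ≡ 2. Hence x ≡ 5 + 9·2 = 23 (mod 117).
From x ≡ 23 (mod 117) write x = 23 + 117t. Substituting into x ≡ 1 (mod 5) gives 117t ≡ 3 (mod 5), and since 2⁻¹ ≡ 3 (mod 5), t ≡ 4. Hence x ≡ 23 + 117·4 = 491 (mod 585).

491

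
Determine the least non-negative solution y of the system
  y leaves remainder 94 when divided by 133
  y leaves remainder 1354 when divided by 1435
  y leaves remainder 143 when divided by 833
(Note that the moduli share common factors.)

2192599

gcd(133, 1435) = 7 and 7 | (1354 − 94), so the pair is consistent; merging gives y ≡ 11399 (mod 27265), where 27265 = lcm(133, 1435).
gcd(27265, 833) = 7 and 7 | (143 − 11399), so the pair is consistent; merging gives y ≡ 2192599 (mod 3244535), where 3244535 = lcm(27265, 833).
The solution is unique modulo lcm(133, 1435, 833) = 3244535.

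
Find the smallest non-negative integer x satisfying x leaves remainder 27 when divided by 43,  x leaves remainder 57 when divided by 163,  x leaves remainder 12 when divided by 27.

The moduli are pairwise coprime; N = 43·163·27 = 189243.
N/43 = 4401; 4401 ≡ 15 (mod 43); 15·23 ≡ 1, so inverse 23.
N/163 = 1161; 1161 ≡ 20 (mod 163); 20·106 ≡ 1, so inverse 106.
N/27 = 7009; 7009 ≡ 16 (mod 27); 16·22 ≡ 1, so inverse 22.
x ≡ 27·4401·23 + 57·1161·106 + 12·7009·22 = 11598159.
11598159 mod 189243 = 54336.

54336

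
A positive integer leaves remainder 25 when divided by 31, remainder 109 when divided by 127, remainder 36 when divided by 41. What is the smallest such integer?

The moduli are pairwise coprime; N = 31·127·41 = 161417.
N/31 = 5207; 5207 ≡ 30 (mod 31); 30·30 ≡ 1, so inverse 30.
N/127 = 1271; 1271 ≡ 1 (mod 127), inverse 1.
N/41 = 3937; 3937 ≡ 1 (mod 41), inverse 1.
t ≡ 25·5207·30 + 109·1271·1 + 36·3937·1 = 4185521.
4185521 mod 161417 = 150096.

150096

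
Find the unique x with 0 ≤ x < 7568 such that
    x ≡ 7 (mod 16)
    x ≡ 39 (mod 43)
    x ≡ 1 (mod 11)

The moduli are pairwise coprime; N = 16·43·11 = 7568.
N/16 = 473; 473 ≡ 9 (mod 16); 9·9 ≡ 1, so inverse 9.
N/43 = 176; 176 ≡ 4 (mod 43); 4·11 ≡ 1, so inverse 11.
N/11 = 688; 688 ≡ 6 (mod 11); 6·2 ≡ 1, so inverse 2.
x ≡ 7·473·9 + 39·176·11 + 1·688·2 = 106679.
106679 mod 7568 = 727.

727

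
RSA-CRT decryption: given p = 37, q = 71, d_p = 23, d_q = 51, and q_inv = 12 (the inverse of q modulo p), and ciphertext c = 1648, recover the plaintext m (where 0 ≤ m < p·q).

m₁ = c^(d_p) mod p: c ≡ 20 (mod 37), and 20^23 mod 37 = 19.
m₂ = c^(d_q) mod q: c ≡ 15 (mod 71), and 15^51 mod 71 = 16.
h = q_inv·(m₁ − m₂) mod p = 12·(19 − 16) mod 37 = 36.
m = m₂ + h·q = 16 + 36·71 = 2572.

2572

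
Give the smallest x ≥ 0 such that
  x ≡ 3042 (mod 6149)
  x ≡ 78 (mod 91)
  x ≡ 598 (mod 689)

Combine the congruences pairwise.
gcd(6149, 91) = 13 and 13 | (78 − 3042), so the pair is consistent; merging gives x ≡ 39936 (mod 43043), where 43043 = lcm(6149, 91).
gcd(43043, 689) = 13 and 13 | (598 − 39936), so the pair is consistent; merging gives x ≡ 943839 (mod 2281279), where 2281279 = lcm(43043, 689).
The solution is unique modulo lcm(6149, 91, 689) = 2281279.

943839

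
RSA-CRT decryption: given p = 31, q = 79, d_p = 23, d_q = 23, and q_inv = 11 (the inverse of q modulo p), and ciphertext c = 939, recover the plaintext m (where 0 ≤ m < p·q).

1950

m₁ = c^(d_p) mod p: c ≡ 9 (mod 31), and 9^23 mod 31 = 28.
m₂ = c^(d_q) mod q: c ≡ 70 (mod 79), and 70^23 mod 79 = 54.
h = q_inv·(m₁ − m₂) mod p = 11·(28 − 54) mod 31 = 24.
m = m₂ + h·q = 54 + 24·79 = 1950.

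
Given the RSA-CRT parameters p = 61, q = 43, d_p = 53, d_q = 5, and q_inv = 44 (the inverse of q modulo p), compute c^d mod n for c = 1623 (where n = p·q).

m₁ = c^(d_p) mod p: c ≡ 37 (mod 61), and 37^53 mod 61 = 38.
m₂ = c^(d_q) mod q: c ≡ 32 (mod 43), and 32^5 mod 43 = 27.
h = q_inv·(m₁ − m₂) mod p = 44·(38 − 27) mod 61 = 57.
m = m₂ + h·q = 27 + 57·43 = 2478.

2478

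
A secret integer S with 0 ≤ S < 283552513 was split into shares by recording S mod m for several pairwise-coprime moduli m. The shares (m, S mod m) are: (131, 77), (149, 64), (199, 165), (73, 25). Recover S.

The moduli are pairwise coprime; N = 131·149·199·73 = 283552513.
N/131 = 2164523; 2164523 ≡ 10 (mod 131); 10·118 ≡ 1, so inverse 118.
N/149 = 1903037; 1903037 ≡ 9 (mod 149); 9·116 ≡ 1, so inverse 116.
N/199 = 1424887; 1424887 ≡ 47 (mod 199); 47·72 ≡ 1, so inverse 72.
N/73 = 3884281; 3884281 ≡ 24 (mod 73); 24·70 ≡ 1, so inverse 70.
S ≡ 77·2164523·118 + 64·1903037·116 + 165·1424887·72 + 25·3884281·70 = 57520151976.
57520151976 mod 283552513 = 242544350.

242544350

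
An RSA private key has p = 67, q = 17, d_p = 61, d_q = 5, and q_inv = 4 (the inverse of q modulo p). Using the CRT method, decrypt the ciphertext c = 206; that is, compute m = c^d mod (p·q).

m₁ = c^(d_p) mod p: c ≡ 5 (mod 67), and 5^61 mod 67 = 53.
m₂ = c^(d_q) mod q: c ≡ 2 (mod 17), and 2^5 mod 17 = 15.
h = q_inv·(m₁ − m₂) mod p = 4·(53 − 15) mod 67 = 18.
m = m₂ + h·q = 15 + 18·17 = 321.

321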